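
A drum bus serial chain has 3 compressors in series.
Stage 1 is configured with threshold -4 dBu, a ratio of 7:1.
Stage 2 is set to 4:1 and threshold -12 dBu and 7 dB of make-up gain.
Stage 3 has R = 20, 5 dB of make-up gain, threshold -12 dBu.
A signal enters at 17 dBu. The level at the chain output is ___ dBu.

Stage 1: 17 dBu is 21 dB over -4 dBu; at 7:1 that becomes 3 dB over, giving -1 dBu.
Stage 2: overshoot 11 dB → 11/4 = 2.75 dB → -9.25 dBu; +7 dB make-up → -2.25 dBu.
Stage 3: 9.75 dB above -12 dBu, reduced 20:1 to 0.4875 dB above → -11.5125 dBu; +5 dB make-up → -6.5125 dBu.

-6.5125 dBu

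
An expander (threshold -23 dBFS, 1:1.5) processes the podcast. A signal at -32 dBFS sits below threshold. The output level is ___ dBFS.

-36.5 dBFS

Undershoot = (-23) − (-32) = 9 dB.
At 1:1.5, that expands to 13.5 dB under threshold.
Output = -23 − 13.5 = -36.5 dBFS.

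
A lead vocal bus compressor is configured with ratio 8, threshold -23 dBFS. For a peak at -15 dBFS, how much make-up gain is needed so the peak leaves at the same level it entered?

7 dB

Without make-up, output = threshold + overshoot/8 = -23 + 1 = -22 dBFS.
Gap to target: 7 dB.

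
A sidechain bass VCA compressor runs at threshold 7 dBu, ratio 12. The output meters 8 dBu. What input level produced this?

That's 1 dB above the 7 dBu threshold.
Before 12:1 compression the overshoot was 1 × 12 = 12 dB, so input = 7 + 12 = 19 dBu.

19 dBu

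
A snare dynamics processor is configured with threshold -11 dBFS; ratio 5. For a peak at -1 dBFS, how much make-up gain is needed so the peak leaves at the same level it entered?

Without make-up, output = threshold + overshoot/5 = -11 + 2 = -9 dBFS.
Gap to target: 8 dB.

8 dB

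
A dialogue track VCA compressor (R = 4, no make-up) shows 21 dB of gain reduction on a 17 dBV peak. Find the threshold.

Gain reduction = 17 − (-4) = 21 dB; output overshoot = GR / (R − 1) = 21 / 3 = 7 dB.
Threshold = output − output overshoot = -4 − 7 = -11 dBV.

-11 dBV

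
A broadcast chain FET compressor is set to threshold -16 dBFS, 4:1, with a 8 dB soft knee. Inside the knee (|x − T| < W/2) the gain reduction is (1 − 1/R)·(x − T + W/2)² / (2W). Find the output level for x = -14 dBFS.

x − T + W/2 = -14 − (-16) + 4 = 6.
GR = (1 − 1/4) × 6² / 16 = 0.75 × 36 / 16 = 1.6875 dB.
Output = -14 − 1.6875 = -15.6875 dBFS.

-15.6875 dBFS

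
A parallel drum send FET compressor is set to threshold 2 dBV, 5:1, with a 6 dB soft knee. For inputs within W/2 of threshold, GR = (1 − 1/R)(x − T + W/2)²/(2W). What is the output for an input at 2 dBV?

1.4 dBV

x − T + W/2 = 2 − 2 + 3 = 3.
GR = (1 − 1/5) × 3² / 12 = 0.8 × 9 / 12 = 0.6 dB.
Output = 2 − 0.6 = 1.4 dBV.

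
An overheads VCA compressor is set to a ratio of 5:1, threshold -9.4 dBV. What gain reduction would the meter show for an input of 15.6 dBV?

The signal is 25 dB above threshold.
A 5:1 ratio leaves 5 dB of that excess.
Gain reduction = 25 − 5 = 20 dB.

20 dB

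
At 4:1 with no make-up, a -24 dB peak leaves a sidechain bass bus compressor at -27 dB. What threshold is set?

Let T be the threshold. Output overshoot = (input overshoot)/R, so -27 − T = (-24 − T)/4.
4·(-27 − T) = -24 − T → 3·T = -108 − (-24) = -84.
T = -84/3 = -28 dB.

-28 dB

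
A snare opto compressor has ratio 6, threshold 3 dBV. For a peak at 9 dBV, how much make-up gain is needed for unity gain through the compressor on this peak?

Overshoot 6 dB → 6/6 = 1 dB after compression, so the compressed level is 3 + 1 = 4 dBV.
Make-up = target − compressed = 9 − 4 = 5 dB.

5 dB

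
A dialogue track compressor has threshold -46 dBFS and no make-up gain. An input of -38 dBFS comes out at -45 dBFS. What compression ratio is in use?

Input overshoot = -38 − (-46) = 8 dB; output overshoot = -45 − (-46) = 1 dB.
Ratio = 8 / 1 = 8.

8:1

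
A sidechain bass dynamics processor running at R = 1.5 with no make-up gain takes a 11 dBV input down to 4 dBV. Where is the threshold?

-10 dBV

Gain reduction = 11 − 4 = 7 dB; output overshoot = GR / (R − 1) = 7 / 0.5 = 14 dB.
Threshold = output − output overshoot = 4 − 14 = -10 dBV.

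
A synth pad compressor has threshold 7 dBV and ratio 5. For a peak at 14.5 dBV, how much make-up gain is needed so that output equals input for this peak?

6 dB

The peak compresses to 7 + 7.5/5 = 8.5 dBV.
To reach 14.5 dBV requires 14.5 − 8.5 = 6 dB of make-up.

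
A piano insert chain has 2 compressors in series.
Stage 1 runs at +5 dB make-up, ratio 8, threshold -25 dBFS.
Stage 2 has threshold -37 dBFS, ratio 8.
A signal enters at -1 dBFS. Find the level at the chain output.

Stage 1: -1 dBFS is 24 dB over -25 dBFS; at 8:1 that becomes 3 dB over, giving -22 dBFS; +5 dB make-up → -17 dBFS.
Stage 2: -17 dBFS is 20 dB over -37 dBFS; at 8:1 that becomes 2.5 dB over, giving -34.5 dBFS.

-34.5 dBFS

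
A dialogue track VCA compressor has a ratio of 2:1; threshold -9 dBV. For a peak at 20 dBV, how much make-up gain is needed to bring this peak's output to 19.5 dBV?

14 dB

Overshoot 29 dB → 29/2 = 14.5 dB after compression, so the compressed level is -9 + 14.5 = 5.5 dBV.
Make-up = target − compressed = 19.5 − 5.5 = 14 dB.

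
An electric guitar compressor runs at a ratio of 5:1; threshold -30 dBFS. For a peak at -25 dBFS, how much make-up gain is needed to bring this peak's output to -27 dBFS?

2 dB

Without make-up, output = threshold + overshoot/5 = -30 + 1 = -29 dBFS.
Gap to target: 2 dB.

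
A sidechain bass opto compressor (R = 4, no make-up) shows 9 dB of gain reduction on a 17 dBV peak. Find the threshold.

Input is 12 dB above T (since output overshoot × R = input overshoot: (8 − T)·4 = 17 − T gives T = 5 dBV).
Check: 5 + (17 − 5)/4 = 5 + 3 = 8 dBV. ✓

5 dBV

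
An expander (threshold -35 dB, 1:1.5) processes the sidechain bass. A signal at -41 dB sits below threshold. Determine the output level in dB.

Below threshold, a 1:1.5 expander applies gain = (1.5−1)×(T − x) of attenuation.
(1.5−1) × 6 = 3 dB, so output = -41 − 3 = -44 dB.

-44 dB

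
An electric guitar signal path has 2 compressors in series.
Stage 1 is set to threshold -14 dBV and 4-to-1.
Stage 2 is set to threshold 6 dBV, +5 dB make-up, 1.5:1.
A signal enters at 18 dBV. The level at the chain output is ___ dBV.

Stage 1: 18 dBV is 32 dB over -14 dBV; at 4:1 that becomes 8 dB over, giving -6 dBV.
Stage 2: -6 dBV is at or below the 6 dBV threshold — no compression; make-up brings it to -1 dBV.

-1 dBV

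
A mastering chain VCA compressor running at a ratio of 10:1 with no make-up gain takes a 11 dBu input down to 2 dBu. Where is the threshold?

Input is 10 dB above T (since output overshoot × R = input overshoot: (2 − T)·10 = 11 − T gives T = 1 dBu).
Check: 1 + (11 − 1)/10 = 1 + 1 = 2 dBu. ✓

1 dBu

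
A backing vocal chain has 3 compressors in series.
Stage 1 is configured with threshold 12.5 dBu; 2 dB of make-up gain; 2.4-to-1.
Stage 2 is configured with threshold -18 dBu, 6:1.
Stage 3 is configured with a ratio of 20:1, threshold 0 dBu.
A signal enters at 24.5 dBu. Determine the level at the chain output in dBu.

-11.75 dBu

Stage 1: 12 dB above 12.5 dBu, reduced 2.4:1 to 5 dB above → 17.5 dBu; +2 dB make-up → 19.5 dBu.
Stage 2: 37.5 dB above -18 dBu, reduced 6:1 to 6.25 dB above → -11.75 dBu.
Stage 3: below threshold (-11.75 ≤ 0); passes unchanged; output -11.75 dBu.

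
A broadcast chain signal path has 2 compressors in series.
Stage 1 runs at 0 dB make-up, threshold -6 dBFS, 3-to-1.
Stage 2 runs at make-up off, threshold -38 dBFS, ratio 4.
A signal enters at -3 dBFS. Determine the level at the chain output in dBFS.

Stage 1: -3 dBFS is 3 dB over -6 dBFS; at 3:1 that becomes 1 dB over, giving -5 dBFS.
Stage 2: 33 dB above -38 dBFS, reduced 4:1 to 8.25 dB above → -29.75 dBFS.

-29.75 dBFS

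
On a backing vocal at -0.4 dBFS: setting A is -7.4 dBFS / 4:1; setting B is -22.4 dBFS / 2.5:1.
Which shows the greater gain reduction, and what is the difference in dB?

B, by 7.95 dB

A: GR = 7 − 7/4 = 5.25 dB.
B: GR = 22 − 22/2.5 = 13.2 dB.
B applies 7.95 dB more gain reduction.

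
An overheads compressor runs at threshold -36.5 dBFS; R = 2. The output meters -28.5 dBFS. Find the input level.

Post-compression overshoot = -28.5 − (-36.5) = 8 dB.
Undo the ratio: input overshoot = 8 × 2 = 16 dB, giving input = -20.5 dBFS.

-20.5 dBFS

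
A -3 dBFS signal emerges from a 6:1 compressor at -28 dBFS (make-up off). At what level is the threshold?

Gain reduction = -3 − (-28) = 25 dB; output overshoot = GR / (R − 1) = 25 / 5 = 5 dB.
Threshold = output − output overshoot = -28 − 5 = -33 dBFS.

-33 dBFS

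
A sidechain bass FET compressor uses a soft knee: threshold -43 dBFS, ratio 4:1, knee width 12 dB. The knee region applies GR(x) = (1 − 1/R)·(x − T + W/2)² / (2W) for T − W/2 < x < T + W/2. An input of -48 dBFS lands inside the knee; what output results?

-48.03125 dBFS

x − T + W/2 = -48 − (-43) + 6 = 1.
GR = (1 − 1/4) × 1² / 24 = 0.75 × 1 / 24 = 0.03125 dB.
Output = -48 − 0.03125 = -48.03125 dBFS.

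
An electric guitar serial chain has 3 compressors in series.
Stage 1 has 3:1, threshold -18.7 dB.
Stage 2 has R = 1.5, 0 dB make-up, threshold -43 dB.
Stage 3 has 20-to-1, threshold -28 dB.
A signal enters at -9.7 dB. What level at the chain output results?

-27.84 dB

Stage 1: 9 dB above -18.7 dB, reduced 3:1 to 3 dB above → -15.7 dB.
Stage 2: 27.3 dB above -43 dB, reduced 1.5:1 to 18.2 dB above → -24.8 dB.
Stage 3: -24.8 dB is 3.2 dB over -28 dB; at 20:1 that becomes 0.16 dB over, giving -27.84 dB.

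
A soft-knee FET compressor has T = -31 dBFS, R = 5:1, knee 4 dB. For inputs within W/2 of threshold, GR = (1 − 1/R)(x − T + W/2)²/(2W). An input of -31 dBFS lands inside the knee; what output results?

x − T + W/2 = -31 − (-31) + 2 = 2.
GR = (1 − 1/5) × 2² / 8 = 0.8 × 4 / 8 = 0.4 dB.
Output = -31 − 0.4 = -31.4 dBFS.

-31.4 dBFS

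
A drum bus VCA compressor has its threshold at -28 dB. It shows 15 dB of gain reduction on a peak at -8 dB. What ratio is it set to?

4:1

Input overshoot = -8 − (-28) = 20 dB.
Output overshoot = 20 − 15 = 5 dB.
Ratio = input overshoot / output overshoot = 20 / 5 = 4.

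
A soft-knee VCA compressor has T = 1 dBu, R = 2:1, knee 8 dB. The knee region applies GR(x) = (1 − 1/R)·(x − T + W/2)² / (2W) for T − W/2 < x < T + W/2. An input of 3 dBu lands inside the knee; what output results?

1.875 dBu

x − T + W/2 = 3 − 1 + 4 = 6.
GR = (1 − 1/2) × 6² / 16 = 0.5 × 36 / 16 = 1.125 dB.
Output = 3 − 1.125 = 1.875 dBu.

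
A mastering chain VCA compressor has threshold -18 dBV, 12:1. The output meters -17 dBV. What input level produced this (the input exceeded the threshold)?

That's 1 dB above the -18 dBV threshold.
Undo the ratio: input overshoot = 1 × 12 = 12 dB, giving input = -6 dBV.

-6 dBV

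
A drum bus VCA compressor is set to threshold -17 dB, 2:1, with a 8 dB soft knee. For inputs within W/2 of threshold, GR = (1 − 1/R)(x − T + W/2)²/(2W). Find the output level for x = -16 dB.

x − T + W/2 = -16 − (-17) + 4 = 5.
GR = (1 − 1/2) × 5² / 16 = 0.5 × 25 / 16 = 0.78125 dB.
Output = -16 − 0.78125 = -16.78125 dB.

-16.78125 dB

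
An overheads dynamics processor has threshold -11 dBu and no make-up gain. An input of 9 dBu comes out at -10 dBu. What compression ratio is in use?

20:1

Input overshoot = 9 − (-11) = 20 dB; output overshoot = -10 − (-11) = 1 dB.
Ratio = 20 / 1 = 20.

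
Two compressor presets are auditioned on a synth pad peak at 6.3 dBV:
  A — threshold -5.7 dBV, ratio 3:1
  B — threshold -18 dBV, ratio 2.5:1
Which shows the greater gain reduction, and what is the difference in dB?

B, by 6.58 dB

A: GR = 12 − 12/3 = 8 dB.
B: GR = 24.3 − 24.3/2.5 = 14.58 dB.
Difference: 6.58 dB in favour of B.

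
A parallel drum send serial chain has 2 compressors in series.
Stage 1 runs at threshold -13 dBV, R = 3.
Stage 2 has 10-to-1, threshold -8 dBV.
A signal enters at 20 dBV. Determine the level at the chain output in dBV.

Stage 1: 20 dBV is 33 dB over -13 dBV; at 3:1 that becomes 11 dB over, giving -2 dBV.
Stage 2: overshoot 6 dB → 6/10 = 0.6 dB → -7.4 dBV.

-7.4 dBV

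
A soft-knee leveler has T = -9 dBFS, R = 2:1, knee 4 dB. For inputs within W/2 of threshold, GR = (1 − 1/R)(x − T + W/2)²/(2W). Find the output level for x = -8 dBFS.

x − T + W/2 = -8 − (-9) + 2 = 3.
GR = (1 − 1/2) × 3² / 8 = 0.5 × 9 / 8 = 0.5625 dB.
Output = -8 − 0.5625 = -8.5625 dBFS.

-8.5625 dBFS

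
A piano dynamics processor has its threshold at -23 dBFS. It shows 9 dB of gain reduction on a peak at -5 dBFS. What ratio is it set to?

2:1

Input overshoot = -5 − (-23) = 18 dB.
Output overshoot = 18 − 9 = 9 dB.
Ratio = input overshoot / output overshoot = 18 / 9 = 2.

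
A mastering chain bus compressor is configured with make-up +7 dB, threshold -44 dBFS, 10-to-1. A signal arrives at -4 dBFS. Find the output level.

-33 dBFS

The input is 40 dB above the -44 dBFS threshold.
10:1 compression reduces that to 40/10 = 4 dB over.
So the level is -44 + 4 = -40 dBFS; make-up adds 7 dB, giving -33 dBFS.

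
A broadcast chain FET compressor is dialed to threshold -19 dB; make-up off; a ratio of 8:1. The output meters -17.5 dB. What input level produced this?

Post-compression overshoot = -17.5 − (-19) = 1.5 dB.
Before 8:1 compression the overshoot was 1.5 × 8 = 12 dB, so input = -19 + 12 = -7 dB.

-7 dB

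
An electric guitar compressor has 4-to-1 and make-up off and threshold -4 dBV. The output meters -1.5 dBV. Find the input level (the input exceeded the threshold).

Post-compression overshoot = -1.5 − (-4) = 2.5 dB.
Undo the ratio: input overshoot = 2.5 × 4 = 10 dB, giving input = 6 dBV.

6 dBV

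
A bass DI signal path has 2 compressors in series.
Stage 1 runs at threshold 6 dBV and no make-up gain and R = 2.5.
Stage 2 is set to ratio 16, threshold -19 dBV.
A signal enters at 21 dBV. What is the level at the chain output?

Stage 1: 21 dBV is 15 dB over 6 dBV; at 2.5:1 that becomes 6 dB over, giving 12 dBV.
Stage 2: 31 dB above -19 dBV, reduced 16:1 to 1.9375 dB above → -17.0625 dBV.

-17.0625 dBV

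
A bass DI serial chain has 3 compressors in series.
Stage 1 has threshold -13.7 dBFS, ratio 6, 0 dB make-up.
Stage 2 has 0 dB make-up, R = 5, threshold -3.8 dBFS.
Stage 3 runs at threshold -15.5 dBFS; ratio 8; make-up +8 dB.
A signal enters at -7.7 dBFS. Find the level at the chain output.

Stage 1: overshoot 6 dB → 6/6 = 1 dB → -12.7 dBFS.
Stage 2: -12.7 dBFS ≤ -3.8 dBFS, so stage 2 doesn't engage; output -12.7 dBFS.
Stage 3: -12.7 dBFS is 2.8 dB over -15.5 dBFS; at 8:1 that becomes 0.35 dB over, giving -15.15 dBFS; +8 dB make-up → -7.15 dBFS.

-7.15 dBFS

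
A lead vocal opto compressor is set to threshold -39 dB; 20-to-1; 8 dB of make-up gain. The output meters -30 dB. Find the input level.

-19 dB

Before make-up, the level was -30 − 8 = -38 dB.
That's 1 dB above the -39 dB threshold.
Before 20:1 compression the overshoot was 1 × 20 = 20 dB, so input = -39 + 20 = -19 dB.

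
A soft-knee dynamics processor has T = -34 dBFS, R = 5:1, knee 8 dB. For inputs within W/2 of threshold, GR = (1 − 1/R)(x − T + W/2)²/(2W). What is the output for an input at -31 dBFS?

x − T + W/2 = -31 − (-34) + 4 = 7.
GR = (1 − 1/5) × 7² / 16 = 0.8 × 49 / 16 = 2.45 dB.
Output = -31 − 2.45 = -33.45 dBFS.

-33.45 dBFS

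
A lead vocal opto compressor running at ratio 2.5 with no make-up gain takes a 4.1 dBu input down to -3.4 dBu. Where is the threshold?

-8.4 dBu

Input is 12.5 dB above T (since output overshoot × R = input overshoot: (-3.4 − T)·2.5 = 4.1 − T gives T = -8.4 dBu).
Check: -8.4 + (4.1 − (-8.4))/2.5 = -8.4 + 5 = -3.4 dBu. ✓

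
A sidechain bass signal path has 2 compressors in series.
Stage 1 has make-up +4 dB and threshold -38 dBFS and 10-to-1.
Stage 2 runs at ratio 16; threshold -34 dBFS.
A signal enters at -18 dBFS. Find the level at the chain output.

-33.875 dBFS

Stage 1: -18 dBFS is 20 dB over -38 dBFS; at 10:1 that becomes 2 dB over, giving -36 dBFS; +4 dB make-up → -32 dBFS.
Stage 2: overshoot 2 dB → 2/16 = 0.125 dB → -33.875 dBFS.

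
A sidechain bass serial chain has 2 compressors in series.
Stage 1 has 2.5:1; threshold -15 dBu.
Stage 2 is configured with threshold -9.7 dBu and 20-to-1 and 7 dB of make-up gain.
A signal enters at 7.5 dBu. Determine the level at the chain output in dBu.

-2.515 dBu

Stage 1: 22.5 dB above -15 dBu, reduced 2.5:1 to 9 dB above → -6 dBu.
Stage 2: -6 dBu is 3.7 dB over -9.7 dBu; at 20:1 that becomes 0.185 dB over, giving -9.515 dBu; +7 dB make-up → -2.515 dBu.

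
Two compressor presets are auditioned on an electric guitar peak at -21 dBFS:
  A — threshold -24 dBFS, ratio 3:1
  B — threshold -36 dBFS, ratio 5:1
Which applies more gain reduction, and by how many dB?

A: overshoot 3 dB → output overshoot 1 dB → GR 2 dB.
B: overshoot 15 dB → output overshoot 3 dB → GR 12 dB.
Difference: 10 dB in favour of B.

B, by 10 dB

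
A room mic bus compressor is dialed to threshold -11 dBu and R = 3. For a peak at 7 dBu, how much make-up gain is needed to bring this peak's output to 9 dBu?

14 dB

Without make-up, output = threshold + overshoot/3 = -11 + 6 = -5 dBu.
Gap to target: 14 dB.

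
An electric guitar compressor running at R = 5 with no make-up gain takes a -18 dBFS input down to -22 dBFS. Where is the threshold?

-23 dBFS

Input is 5 dB above T (since output overshoot × R = input overshoot: (-22 − T)·5 = -18 − T gives T = -23 dBFS).
Check: -23 + (-18 − (-23))/5 = -23 + 1 = -22 dBFS. ✓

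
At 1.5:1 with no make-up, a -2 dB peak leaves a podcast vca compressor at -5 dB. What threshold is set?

Input is 9 dB above T (since output overshoot × R = input overshoot: (-5 − T)·1.5 = -2 − T gives T = -11 dB).
Check: -11 + (-2 − (-11))/1.5 = -11 + 6 = -5 dB. ✓

-11 dB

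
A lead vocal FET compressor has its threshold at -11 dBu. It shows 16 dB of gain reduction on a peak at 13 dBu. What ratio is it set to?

3:1

Input overshoot = 13 − (-11) = 24 dB.
Output overshoot = 24 − 16 = 8 dB.
Ratio = input overshoot / output overshoot = 24 / 8 = 3.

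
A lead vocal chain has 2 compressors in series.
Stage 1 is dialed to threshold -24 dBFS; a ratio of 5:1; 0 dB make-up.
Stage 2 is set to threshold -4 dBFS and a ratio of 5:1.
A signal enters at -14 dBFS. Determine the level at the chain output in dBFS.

Stage 1: 10 dB above -24 dBFS, reduced 5:1 to 2 dB above → -22 dBFS.
Stage 2: -22 dBFS is at or below the -4 dBFS threshold — no compression; output -22 dBFS.

-22 dBFS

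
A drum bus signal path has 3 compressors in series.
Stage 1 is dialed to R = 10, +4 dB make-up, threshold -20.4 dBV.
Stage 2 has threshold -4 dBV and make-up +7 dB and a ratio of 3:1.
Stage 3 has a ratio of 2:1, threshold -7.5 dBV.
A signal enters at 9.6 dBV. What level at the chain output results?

-6.95 dBV

Stage 1: 9.6 dBV is 30 dB over -20.4 dBV; at 10:1 that becomes 3 dB over, giving -17.4 dBV; +4 dB make-up → -13.4 dBV.
Stage 2: -13.4 dBV is at or below the -4 dBV threshold — no compression; make-up brings it to -6.4 dBV.
Stage 3: overshoot 1.1 dB → 1.1/2 = 0.55 dB → -6.95 dBV.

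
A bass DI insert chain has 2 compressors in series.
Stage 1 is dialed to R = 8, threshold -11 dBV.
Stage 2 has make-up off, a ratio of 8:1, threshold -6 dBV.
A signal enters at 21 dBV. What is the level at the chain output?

-7 dBV

Stage 1: 32 dB above -11 dBV, reduced 8:1 to 4 dB above → -7 dBV.
Stage 2: -7 dBV is at or below the -6 dBV threshold — no compression; output -7 dBV.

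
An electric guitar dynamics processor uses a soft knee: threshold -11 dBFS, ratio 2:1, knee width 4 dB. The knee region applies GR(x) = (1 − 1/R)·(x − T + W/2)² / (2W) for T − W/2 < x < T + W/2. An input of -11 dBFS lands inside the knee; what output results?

x − T + W/2 = -11 − (-11) + 2 = 2.
GR = (1 − 1/2) × 2² / 8 = 0.5 × 4 / 8 = 0.25 dB.
Output = -11 − 0.25 = -11.25 dBFS.

-11.25 dBFS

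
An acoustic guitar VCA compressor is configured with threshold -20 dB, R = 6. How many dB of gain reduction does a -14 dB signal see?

-14 dB exceeds the threshold by 6 dB.
A 6:1 ratio leaves 1 dB of that excess.
So the signal is attenuated by 6 − 1 = 5 dB.

5 dB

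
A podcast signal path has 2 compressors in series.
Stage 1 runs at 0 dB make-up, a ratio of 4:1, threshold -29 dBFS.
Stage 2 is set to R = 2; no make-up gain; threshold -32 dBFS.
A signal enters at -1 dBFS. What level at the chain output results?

Stage 1: -1 dBFS is 28 dB over -29 dBFS; at 4:1 that becomes 7 dB over, giving -22 dBFS.
Stage 2: overshoot 10 dB → 10/2 = 5 dB → -27 dBFS.

-27 dBFS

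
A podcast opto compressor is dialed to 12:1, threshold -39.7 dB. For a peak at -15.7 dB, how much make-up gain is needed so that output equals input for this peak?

22 dB

Without make-up, output = threshold + overshoot/12 = -39.7 + 2 = -37.7 dB.
Gap to target: 22 dB.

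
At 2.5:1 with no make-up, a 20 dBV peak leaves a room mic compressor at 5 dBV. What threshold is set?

-5 dBV

Gain reduction = 20 − 5 = 15 dB; output overshoot = GR / (R − 1) = 15 / 1.5 = 10 dB.
Threshold = output − output overshoot = 5 − 10 = -5 dBV.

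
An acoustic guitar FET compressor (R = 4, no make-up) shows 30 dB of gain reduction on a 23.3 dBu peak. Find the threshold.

Let T be the threshold. Output overshoot = (input overshoot)/R, so -6.7 − T = (23.3 − T)/4.
4·(-6.7 − T) = 23.3 − T → 3·T = -26.8 − 23.3 = -50.1.
T = -50.1/3 = -16.7 dBu.

-16.7 dBu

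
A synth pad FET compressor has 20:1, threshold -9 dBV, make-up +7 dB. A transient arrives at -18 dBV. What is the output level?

-18 dBV is 9 dB below the -9 dBV threshold, so no gain reduction is applied.
Make-up gain adds 7 dB: -18 + 7 = -11 dBV.

-11 dBV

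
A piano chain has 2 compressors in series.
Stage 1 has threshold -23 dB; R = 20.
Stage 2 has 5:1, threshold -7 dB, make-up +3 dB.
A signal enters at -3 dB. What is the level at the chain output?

Stage 1: overshoot 20 dB → 20/20 = 1 dB → -22 dB.
Stage 2: below threshold (-22 ≤ -7); passes unchanged; make-up brings it to -19 dB.

-19 dB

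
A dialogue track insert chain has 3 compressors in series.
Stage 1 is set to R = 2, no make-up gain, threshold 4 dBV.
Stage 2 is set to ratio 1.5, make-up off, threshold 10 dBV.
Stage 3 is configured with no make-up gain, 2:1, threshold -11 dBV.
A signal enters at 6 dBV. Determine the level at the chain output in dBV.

Stage 1: 6 dBV is 2 dB over 4 dBV; at 2:1 that becomes 1 dB over, giving 5 dBV.
Stage 2: 5 dBV ≤ 10 dBV, so stage 2 doesn't engage; output 5 dBV.
Stage 3: 16 dB above -11 dBV, reduced 2:1 to 8 dB above → -3 dBV.

-3 dBV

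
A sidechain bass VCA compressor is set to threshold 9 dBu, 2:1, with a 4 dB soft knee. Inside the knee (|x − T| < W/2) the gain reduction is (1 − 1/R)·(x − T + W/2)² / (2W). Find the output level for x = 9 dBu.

8.75 dBu

x − T + W/2 = 9 − 9 + 2 = 2.
GR = (1 − 1/2) × 2² / 8 = 0.5 × 4 / 8 = 0.25 dB.
Output = 9 − 0.25 = 8.75 dBu.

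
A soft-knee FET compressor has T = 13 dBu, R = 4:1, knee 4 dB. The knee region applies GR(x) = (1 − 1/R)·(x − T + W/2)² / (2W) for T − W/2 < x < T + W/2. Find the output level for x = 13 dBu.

12.625 dBu

x − T + W/2 = 13 − 13 + 2 = 2.
GR = (1 − 1/4) × 2² / 8 = 0.75 × 4 / 8 = 0.375 dB.
Output = 13 − 0.375 = 12.625 dBu.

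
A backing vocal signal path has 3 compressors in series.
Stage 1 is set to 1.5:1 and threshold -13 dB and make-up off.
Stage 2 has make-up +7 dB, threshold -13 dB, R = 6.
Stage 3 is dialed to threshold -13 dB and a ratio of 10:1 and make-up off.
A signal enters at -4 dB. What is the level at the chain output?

Stage 1: overshoot 9 dB → 9/1.5 = 6 dB → -7 dB.
Stage 2: -7 dB is 6 dB over -13 dB; at 6:1 that becomes 1 dB over, giving -12 dB; +7 dB make-up → -5 dB.
Stage 3: -5 dB is 8 dB over -13 dB; at 10:1 that becomes 0.8 dB over, giving -12.2 dB.

-12.2 dB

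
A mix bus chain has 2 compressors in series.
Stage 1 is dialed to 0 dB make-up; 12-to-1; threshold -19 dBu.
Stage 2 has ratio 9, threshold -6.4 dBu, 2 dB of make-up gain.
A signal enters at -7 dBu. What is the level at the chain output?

Stage 1: 12 dB above -19 dBu, reduced 12:1 to 1 dB above → -18 dBu.
Stage 2: -18 dBu ≤ -6.4 dBu, so stage 2 doesn't engage; make-up brings it to -16 dBu.

-16 dBu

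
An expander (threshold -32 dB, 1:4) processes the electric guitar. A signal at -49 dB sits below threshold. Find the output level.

-100 dB

The input is 17 dB below the -32 dB threshold.
A 1:4 expander multiplies undershoot by 4: 17 × 4 = 68 dB below threshold.
Output = -32 − 68 = -100 dB.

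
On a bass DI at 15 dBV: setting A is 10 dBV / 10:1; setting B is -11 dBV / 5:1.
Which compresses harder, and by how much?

B, by 16.3 dB

A: GR = 5 − 5/10 = 4.5 dB.
B: GR = 26 − 26/5 = 20.8 dB.
B reduces 16.3 dB more.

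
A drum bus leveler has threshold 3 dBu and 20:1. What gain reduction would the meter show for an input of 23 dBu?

23 dBu exceeds the threshold by 20 dB.
At 20:1, output sits 20/20 = 1 dB above threshold.
GR = overshoot in − overshoot out = 20 − 1 = 19 dB.

19 dB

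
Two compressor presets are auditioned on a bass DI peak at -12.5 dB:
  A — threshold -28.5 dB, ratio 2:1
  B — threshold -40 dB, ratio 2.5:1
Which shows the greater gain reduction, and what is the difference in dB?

B, by 8.5 dB

A: GR = 16 − 16/2 = 8 dB.
B: GR = 27.5 − 27.5/2.5 = 16.5 dB.
B applies 8.5 dB more gain reduction.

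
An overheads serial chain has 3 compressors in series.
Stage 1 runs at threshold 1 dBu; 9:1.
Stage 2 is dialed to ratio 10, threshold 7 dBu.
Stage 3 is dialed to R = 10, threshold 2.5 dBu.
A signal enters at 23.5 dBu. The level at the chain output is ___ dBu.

2.6 dBu

Stage 1: 23.5 dBu is 22.5 dB over 1 dBu; at 9:1 that becomes 2.5 dB over, giving 3.5 dBu.
Stage 2: below threshold (3.5 ≤ 7); passes unchanged; output 3.5 dBu.
Stage 3: 3.5 dBu is 1 dB over 2.5 dBu; at 10:1 that becomes 0.1 dB over, giving 2.6 dBu.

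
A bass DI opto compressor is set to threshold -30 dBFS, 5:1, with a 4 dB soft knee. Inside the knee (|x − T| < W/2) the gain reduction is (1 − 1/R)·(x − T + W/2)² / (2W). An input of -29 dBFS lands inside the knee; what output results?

-29.9 dBFS

x − T + W/2 = -29 − (-30) + 2 = 3.
GR = (1 − 1/5) × 3² / 8 = 0.8 × 9 / 8 = 0.9 dB.
Output = -29 − 0.9 = -29.9 dBFS.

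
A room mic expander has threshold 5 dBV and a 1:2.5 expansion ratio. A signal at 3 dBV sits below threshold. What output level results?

0 dBV

The input is 2 dB below the 5 dBV threshold.
A 1:2.5 expander multiplies undershoot by 2.5: 2 × 2.5 = 5 dB below threshold.
Output = 5 − 5 = 0 dBV.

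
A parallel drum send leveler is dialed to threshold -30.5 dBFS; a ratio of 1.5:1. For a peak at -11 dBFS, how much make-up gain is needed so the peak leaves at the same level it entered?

6.5 dB

The peak compresses to -30.5 + 19.5/1.5 = -17.5 dBFS.
To reach -11 dBFS requires -11 − (-17.5) = 6.5 dB of make-up.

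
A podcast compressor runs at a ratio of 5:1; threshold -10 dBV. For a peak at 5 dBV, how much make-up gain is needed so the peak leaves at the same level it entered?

Without make-up, output = threshold + overshoot/5 = -10 + 3 = -7 dBV.
Gap to target: 12 dB.

12 dB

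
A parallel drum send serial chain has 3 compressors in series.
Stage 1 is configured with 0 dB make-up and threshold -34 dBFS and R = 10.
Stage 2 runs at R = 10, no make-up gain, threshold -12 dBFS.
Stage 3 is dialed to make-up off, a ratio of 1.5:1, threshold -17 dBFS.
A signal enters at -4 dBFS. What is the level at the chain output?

Stage 1: overshoot 30 dB → 30/10 = 3 dB → -31 dBFS.
Stage 2: -31 dBFS ≤ -12 dBFS, so stage 2 doesn't engage; output -31 dBFS.
Stage 3: -31 dBFS is at or below the -17 dBFS threshold — no compression; output -31 dBFS.

-31 dBFS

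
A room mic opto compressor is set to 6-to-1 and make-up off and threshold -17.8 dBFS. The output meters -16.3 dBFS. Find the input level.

Post-compression overshoot = -16.3 − (-17.8) = 1.5 dB.
Undo the ratio: input overshoot = 1.5 × 6 = 9 dB, giving input = -8.8 dBFS.

-8.8 dBFS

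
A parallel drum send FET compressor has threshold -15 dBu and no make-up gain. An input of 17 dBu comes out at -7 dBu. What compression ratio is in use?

Input overshoot = 17 − (-15) = 32 dB; output overshoot = -7 − (-15) = 8 dB.
Ratio = 32 / 8 = 4.

4:1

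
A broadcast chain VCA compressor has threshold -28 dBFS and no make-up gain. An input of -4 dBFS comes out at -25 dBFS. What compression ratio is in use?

8:1

Input overshoot = -4 − (-28) = 24 dB; output overshoot = -25 − (-28) = 3 dB.
Ratio = 24 / 3 = 8.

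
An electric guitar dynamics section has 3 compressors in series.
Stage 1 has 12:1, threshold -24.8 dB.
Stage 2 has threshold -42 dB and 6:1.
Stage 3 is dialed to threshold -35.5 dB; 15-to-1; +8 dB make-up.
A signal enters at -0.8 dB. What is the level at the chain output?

-30.8 dB

Stage 1: overshoot 24 dB → 24/12 = 2 dB → -22.8 dB.
Stage 2: -22.8 dB is 19.2 dB over -42 dB; at 6:1 that becomes 3.2 dB over, giving -38.8 dB.
Stage 3: below threshold (-38.8 ≤ -35.5); passes unchanged; make-up brings it to -30.8 dB.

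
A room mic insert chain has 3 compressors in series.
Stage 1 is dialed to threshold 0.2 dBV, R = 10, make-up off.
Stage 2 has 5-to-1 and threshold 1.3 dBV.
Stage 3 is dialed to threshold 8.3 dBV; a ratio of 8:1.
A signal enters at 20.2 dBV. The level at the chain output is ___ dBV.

1.48 dBV

Stage 1: 20 dB above 0.2 dBV, reduced 10:1 to 2 dB above → 2.2 dBV.
Stage 2: 2.2 dBV is 0.9 dB over 1.3 dBV; at 5:1 that becomes 0.18 dB over, giving 1.48 dBV.
Stage 3: 1.48 dBV is at or below the 8.3 dBV threshold — no compression; output 1.48 dBV.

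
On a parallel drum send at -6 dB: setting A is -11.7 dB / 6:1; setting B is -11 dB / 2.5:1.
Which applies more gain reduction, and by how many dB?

A, by 1.75 dB

A: 5.7 dB over, compressed to 0.95 dB over, so 4.75 dB of GR.
B: 5 dB over, compressed to 2 dB over, so 3 dB of GR.
A reduces 1.75 dB more.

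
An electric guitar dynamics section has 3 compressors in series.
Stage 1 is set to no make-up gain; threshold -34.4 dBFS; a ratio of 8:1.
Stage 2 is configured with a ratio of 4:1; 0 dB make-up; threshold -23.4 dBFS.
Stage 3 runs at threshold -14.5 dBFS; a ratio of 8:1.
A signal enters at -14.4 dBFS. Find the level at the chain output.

Stage 1: -14.4 dBFS is 20 dB over -34.4 dBFS; at 8:1 that becomes 2.5 dB over, giving -31.9 dBFS.
Stage 2: -31.9 dBFS is at or below the -23.4 dBFS threshold — no compression; output -31.9 dBFS.
Stage 3: -31.9 dBFS ≤ -14.5 dBFS, so stage 3 doesn't engage; output -31.9 dBFS.

-31.9 dBFS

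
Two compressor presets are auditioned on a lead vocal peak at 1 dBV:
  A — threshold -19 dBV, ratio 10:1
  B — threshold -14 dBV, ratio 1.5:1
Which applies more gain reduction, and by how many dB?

A: 20 dB over, compressed to 2 dB over, so 18 dB of GR.
B: 15 dB over, compressed to 10 dB over, so 5 dB of GR.
Difference: 13 dB in favour of A.

A, by 13 dB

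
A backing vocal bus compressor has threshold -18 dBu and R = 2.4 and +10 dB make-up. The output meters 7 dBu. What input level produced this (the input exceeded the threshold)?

Remove make-up: 7 − 10 = -3 dBu.
That's 15 dB above the -18 dBu threshold.
Undo the ratio: input overshoot = 15 × 2.4 = 36 dB, giving input = 18 dBu.

18 dBu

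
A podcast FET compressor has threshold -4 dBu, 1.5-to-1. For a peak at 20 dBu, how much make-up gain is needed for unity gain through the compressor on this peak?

8 dB

Without make-up, output = threshold + overshoot/1.5 = -4 + 16 = 12 dBu.
Gap to target: 8 dB.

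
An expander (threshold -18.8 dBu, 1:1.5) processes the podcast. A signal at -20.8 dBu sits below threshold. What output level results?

Undershoot = (-18.8) − (-20.8) = 2 dB.
At 1:1.5, that expands to 3 dB under threshold.
Output = -18.8 − 3 = -21.8 dBu.

-21.8 dBu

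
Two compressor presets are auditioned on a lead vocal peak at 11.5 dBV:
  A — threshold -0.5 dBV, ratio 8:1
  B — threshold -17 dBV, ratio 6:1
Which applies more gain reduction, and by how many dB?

B, by 13.25 dB

A: overshoot 12 dB → output overshoot 1.5 dB → GR 10.5 dB.
B: overshoot 28.5 dB → output overshoot 4.75 dB → GR 23.75 dB.
B applies 13.25 dB more gain reduction.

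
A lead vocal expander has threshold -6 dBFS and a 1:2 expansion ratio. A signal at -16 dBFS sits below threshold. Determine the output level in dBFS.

-26 dBFS

Undershoot = (-6) − (-16) = 10 dB.
At 1:2, that expands to 20 dB under threshold.
Output = -6 − 20 = -26 dBFS.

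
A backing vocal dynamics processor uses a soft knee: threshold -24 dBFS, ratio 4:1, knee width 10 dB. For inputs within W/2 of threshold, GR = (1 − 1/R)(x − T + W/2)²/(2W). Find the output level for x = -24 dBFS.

x − T + W/2 = -24 − (-24) + 5 = 5.
GR = (1 − 1/4) × 5² / 20 = 0.75 × 25 / 20 = 0.9375 dB.
Output = -24 − 0.9375 = -24.9375 dBFS.

-24.9375 dBFS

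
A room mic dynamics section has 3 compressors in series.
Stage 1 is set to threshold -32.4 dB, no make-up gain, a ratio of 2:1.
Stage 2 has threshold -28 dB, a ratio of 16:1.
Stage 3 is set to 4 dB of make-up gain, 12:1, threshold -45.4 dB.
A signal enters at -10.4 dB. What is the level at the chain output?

-39.915625 dB

Stage 1: 22 dB above -32.4 dB, reduced 2:1 to 11 dB above → -21.4 dB.
Stage 2: -21.4 dB is 6.6 dB over -28 dB; at 16:1 that becomes 0.4125 dB over, giving -27.5875 dB.
Stage 3: 17.8125 dB above -45.4 dB, reduced 12:1 to 1.484375 dB above → -43.915625 dB; +4 dB make-up → -39.915625 dB.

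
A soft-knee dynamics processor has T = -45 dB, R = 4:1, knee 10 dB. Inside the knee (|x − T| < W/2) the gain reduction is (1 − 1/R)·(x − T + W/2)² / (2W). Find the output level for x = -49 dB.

x − T + W/2 = -49 − (-45) + 5 = 1.
GR = (1 − 1/4) × 1² / 20 = 0.75 × 1 / 20 = 0.0375 dB.
Output = -49 − 0.0375 = -49.0375 dB.

-49.0375 dB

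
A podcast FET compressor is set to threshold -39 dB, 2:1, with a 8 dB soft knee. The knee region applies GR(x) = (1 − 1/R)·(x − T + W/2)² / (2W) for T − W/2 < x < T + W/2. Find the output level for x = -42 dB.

x − T + W/2 = -42 − (-39) + 4 = 1.
GR = (1 − 1/2) × 1² / 16 = 0.5 × 1 / 16 = 0.03125 dB.
Output = -42 − 0.03125 = -42.03125 dB.

-42.03125 dB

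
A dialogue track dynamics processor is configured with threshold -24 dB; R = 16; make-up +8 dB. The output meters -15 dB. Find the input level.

-8 dB

Stripping the +8 dB make-up gives -23 dB at the gain stage.
That's 1 dB above the -24 dB threshold.
Undo the ratio: input overshoot = 1 × 16 = 16 dB, giving input = -8 dB.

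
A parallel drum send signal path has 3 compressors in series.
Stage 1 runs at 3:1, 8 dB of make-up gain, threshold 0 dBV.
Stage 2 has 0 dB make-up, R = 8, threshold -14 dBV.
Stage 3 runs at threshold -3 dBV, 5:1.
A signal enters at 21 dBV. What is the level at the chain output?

-10.375 dBV

Stage 1: 21 dBV is 21 dB over 0 dBV; at 3:1 that becomes 7 dB over, giving 7 dBV; +8 dB make-up → 15 dBV.
Stage 2: 29 dB above -14 dBV, reduced 8:1 to 3.625 dB above → -10.375 dBV.
Stage 3: below threshold (-10.375 ≤ -3); passes unchanged; output -10.375 dBV.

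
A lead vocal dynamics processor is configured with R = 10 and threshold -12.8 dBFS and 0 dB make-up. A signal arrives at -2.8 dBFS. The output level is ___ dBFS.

-2.8 dBFS sits 10 dB over threshold.
At 10:1 the overshoot is divided by 10, leaving 1 dB above threshold.
Output = -12.8 + 1 = -11.8 dBFS.

-11.8 dBFS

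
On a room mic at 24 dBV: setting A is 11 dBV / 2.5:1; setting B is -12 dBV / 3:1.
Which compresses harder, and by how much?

B, by 16.2 dB

A: GR = 13 − 13/2.5 = 7.8 dB.
B: GR = 36 − 36/3 = 24 dB.
B reduces 16.2 dB more.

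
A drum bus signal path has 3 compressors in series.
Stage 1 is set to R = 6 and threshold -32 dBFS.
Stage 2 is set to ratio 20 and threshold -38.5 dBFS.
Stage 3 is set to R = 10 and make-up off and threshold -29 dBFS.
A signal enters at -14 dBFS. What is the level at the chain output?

-38.025 dBFS

Stage 1: -14 dBFS is 18 dB over -32 dBFS; at 6:1 that becomes 3 dB over, giving -29 dBFS.
Stage 2: 9.5 dB above -38.5 dBFS, reduced 20:1 to 0.475 dB above → -38.025 dBFS.
Stage 3: below threshold (-38.025 ≤ -29); passes unchanged; output -38.025 dBFS.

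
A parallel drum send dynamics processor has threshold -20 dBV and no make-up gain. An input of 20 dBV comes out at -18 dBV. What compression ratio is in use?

Input overshoot = 20 − (-20) = 40 dB; output overshoot = -18 − (-20) = 2 dB.
Ratio = 40 / 2 = 20.

20:1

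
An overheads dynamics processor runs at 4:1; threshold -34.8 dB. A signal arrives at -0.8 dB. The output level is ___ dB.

-0.8 dB sits 34 dB over threshold.
4:1 compression reduces that to 34/4 = 8.5 dB over.
Output = -34.8 + 8.5 = -26.3 dB.

-26.3 dB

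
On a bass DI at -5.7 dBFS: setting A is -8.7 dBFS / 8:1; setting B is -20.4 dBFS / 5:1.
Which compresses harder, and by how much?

B, by 9.135 dB

A: GR = 3 − 3/8 = 2.625 dB.
B: GR = 14.7 − 14.7/5 = 11.76 dB.
Difference: 9.135 dB in favour of B.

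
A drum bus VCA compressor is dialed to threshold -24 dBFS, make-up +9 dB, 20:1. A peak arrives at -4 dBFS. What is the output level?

Overshoot: -4 − (-24) = 20 dB.
The 20 dB excess becomes 1 dB after 20:1 reduction.
Output = -24 + 1 = -23 dBFS; make-up adds 9 dB, giving -14 dBFS.

-14 dBFS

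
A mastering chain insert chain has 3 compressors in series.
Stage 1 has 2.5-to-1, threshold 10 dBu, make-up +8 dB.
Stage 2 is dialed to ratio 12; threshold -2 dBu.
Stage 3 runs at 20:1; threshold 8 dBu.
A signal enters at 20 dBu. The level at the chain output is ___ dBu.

Stage 1: overshoot 10 dB → 10/2.5 = 4 dB → 14 dBu; +8 dB make-up → 22 dBu.
Stage 2: overshoot 24 dB → 24/12 = 2 dB → 0 dBu.
Stage 3: 0 dBu is at or below the 8 dBu threshold — no compression; output 0 dBu.

0 dBu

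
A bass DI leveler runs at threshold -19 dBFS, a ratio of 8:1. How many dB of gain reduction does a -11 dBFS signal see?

-11 dBFS exceeds the threshold by 8 dB.
A 8:1 ratio leaves 1 dB of that excess.
GR = overshoot in − overshoot out = 8 − 1 = 7 dB.

7 dB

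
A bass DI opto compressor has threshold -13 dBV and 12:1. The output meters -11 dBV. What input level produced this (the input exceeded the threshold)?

Post-compression overshoot = -11 − (-13) = 2 dB.
Undo the ratio: input overshoot = 2 × 12 = 24 dB, giving input = 11 dBV.

11 dBV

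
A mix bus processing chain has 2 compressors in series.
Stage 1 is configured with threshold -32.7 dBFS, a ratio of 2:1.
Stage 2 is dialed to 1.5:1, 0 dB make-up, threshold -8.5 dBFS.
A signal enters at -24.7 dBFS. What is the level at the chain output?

-28.7 dBFS

Stage 1: 8 dB above -32.7 dBFS, reduced 2:1 to 4 dB above → -28.7 dBFS.
Stage 2: -28.7 dBFS is at or below the -8.5 dBFS threshold — no compression; output -28.7 dBFS.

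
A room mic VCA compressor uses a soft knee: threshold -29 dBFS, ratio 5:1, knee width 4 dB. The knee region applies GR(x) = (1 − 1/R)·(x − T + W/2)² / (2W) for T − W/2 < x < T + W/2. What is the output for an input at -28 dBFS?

-28.9 dBFS

x − T + W/2 = -28 − (-29) + 2 = 3.
GR = (1 − 1/5) × 3² / 8 = 0.8 × 9 / 8 = 0.9 dB.
Output = -28 − 0.9 = -28.9 dBFS.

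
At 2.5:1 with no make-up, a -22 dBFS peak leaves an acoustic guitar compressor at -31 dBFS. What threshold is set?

Gain reduction = -22 − (-31) = 9 dB; output overshoot = GR / (R − 1) = 9 / 1.5 = 6 dB.
Threshold = output − output overshoot = -31 − 6 = -37 dBFS.

-37 dBFS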